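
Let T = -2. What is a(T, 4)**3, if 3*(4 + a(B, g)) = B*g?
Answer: -8000/27 ≈ -296.30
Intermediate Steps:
a(B, g) = -4 + B*g/3 (a(B, g) = -4 + (B*g)/3 = -4 + B*g/3)
a(T, 4)**3 = (-4 + (1/3)*(-2)*4)**3 = (-4 - 8/3)**3 = (-20/3)**3 = -8000/27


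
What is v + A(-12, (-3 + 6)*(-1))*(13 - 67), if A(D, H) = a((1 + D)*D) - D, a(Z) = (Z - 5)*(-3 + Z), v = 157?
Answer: -885173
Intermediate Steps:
a(Z) = (-5 + Z)*(-3 + Z)
A(D, H) = 15 - D + D**2*(1 + D)**2 - 8*D*(1 + D) (A(D, H) = (15 + ((1 + D)*D)**2 - 8*(1 + D)*D) - D = (15 + (D*(1 + D))**2 - 8*D*(1 + D)) - D = (15 + D**2*(1 + D)**2 - 8*D*(1 + D)) - D = 15 - D + D**2*(1 + D)**2 - 8*D*(1 + D))
v + A(-12, (-3 + 6)*(-1))*(13 - 67) = 157 + (15 - 1*(-12) + (-12)**2*(1 - 12)**2 - 8*(-12)*(1 - 12))*(13 - 67) = 157 + (15 + 12 + 144*(-11)**2 - 8*(-12)*(-11))*(-54) = 157 + (15 + 12 + 144*121 - 1056)*(-54) = 157 + (15 + 12 + 17424 - 1056)*(-54) = 157 + 16395*(-54) = 157 - 885330 = -885173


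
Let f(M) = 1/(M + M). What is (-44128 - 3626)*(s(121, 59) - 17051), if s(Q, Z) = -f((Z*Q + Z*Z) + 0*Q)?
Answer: 960819078373/1180 ≈ 8.1425e+8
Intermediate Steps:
f(M) = 1/(2*M)
s(Q, Z) = -1/(2*(Z**2 + Q*Z)) (s(Q, Z) = -1/(2*((Z*Q + Z*Z) + 0*Q)) = -1/(2*((Q*Z + Z**2) + 0)) = -1/(2*((Z**2 + Q*Z) + 0)) = -1/(2*(Z**2 + Q*Z)))
(-44128 - 3626)*(s(121, 59) - 17051) = (-44128 - 3626)*(-1/2/(59*(121 + 59)) - 17051) = -47754*(-1/2*1/59/180 - 17051) = -47754*(-1/2*1/59*1/180 - 17051) = -47754*(-1/21240 - 17051) = -47754*(-362163241/21240) = 960819078373/1180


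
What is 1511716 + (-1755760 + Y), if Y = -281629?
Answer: -525673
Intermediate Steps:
1511716 + (-1755760 + Y) = 1511716 + (-1755760 - 281629) = 1511716 - 2037389 = -525673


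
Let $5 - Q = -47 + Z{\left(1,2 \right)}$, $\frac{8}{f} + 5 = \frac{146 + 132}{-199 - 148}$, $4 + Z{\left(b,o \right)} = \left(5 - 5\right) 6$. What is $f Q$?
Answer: $- \frac{155456}{2013} \approx -77.226$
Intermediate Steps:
$Z{\left(b,o \right)} = -4$ ($Z{\left(b,o \right)} = -4 + \left(5 - 5\right) 6 = -4 + 0 \cdot 6 = -4 + 0 = -4$)
$f = - \frac{2776}{2013}$ ($f = \frac{8}{-5 + \frac{146 + 132}{-199 - 148}} = \frac{8}{-5 + \frac{278}{-347}} = \frac{8}{-5 + 278 \left(- \frac{1}{347}\right)} = \frac{8}{-5 - \frac{278}{347}} = \frac{8}{- \frac{2013}{347}} = 8 \left(- \frac{347}{2013}\right) = - \frac{2776}{2013} \approx -1.379$)
$Q = 56$ ($Q = 5 - \left(-47 - 4\right) = 5 - -51 = 5 + 51 = 56$)
$f Q = \left(- \frac{2776}{2013}\right) 56 = - \frac{155456}{2013}$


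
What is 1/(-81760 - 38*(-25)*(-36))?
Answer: -1/115960 ≈ -8.6237e-6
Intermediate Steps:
1/(-81760 - 38*(-25)*(-36)) = 1/(-81760 + 950*(-36)) = 1/(-81760 - 34200) = 1/(-115960) = -1/115960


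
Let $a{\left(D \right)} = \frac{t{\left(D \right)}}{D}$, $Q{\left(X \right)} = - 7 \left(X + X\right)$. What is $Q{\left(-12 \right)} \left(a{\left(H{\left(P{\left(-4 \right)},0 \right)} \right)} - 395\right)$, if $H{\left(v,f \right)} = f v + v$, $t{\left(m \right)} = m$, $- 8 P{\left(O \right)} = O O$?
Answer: $-66192$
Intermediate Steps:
$P{\left(O \right)} = - \frac{O^{2}}{8}$ ($P{\left(O \right)} = - \frac{O O}{8} = - \frac{O^{2}}{8}$)
$Q{\left(X \right)} = - 14 X$ ($Q{\left(X \right)} = - 7 \cdot 2 X = - 14 X$)
$H{\left(v,f \right)} = v + f v$
$a{\left(D \right)} = 1$ ($a{\left(D \right)} = \frac{D}{D} = 1$)
$Q{\left(-12 \right)} \left(a{\left(H{\left(P{\left(-4 \right)},0 \right)} \right)} - 395\right) = \left(-14\right) \left(-12\right) \left(1 - 395\right) = 168 \left(-394\right) = -66192$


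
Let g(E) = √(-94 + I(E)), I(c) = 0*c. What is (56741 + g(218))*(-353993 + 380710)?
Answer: 1515949297 + 26717*I*√94 ≈ 1.516e+9 + 2.5903e+5*I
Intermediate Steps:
I(c) = 0
g(E) = I*√94 (g(E) = √(-94 + 0) = √(-94) = I*√94)
(56741 + g(218))*(-353993 + 380710) = (56741 + I*√94)*(-353993 + 380710) = (56741 + I*√94)*26717 = 1515949297 + 26717*I*√94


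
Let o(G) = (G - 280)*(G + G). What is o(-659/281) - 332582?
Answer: -26156438500/78961 ≈ -3.3126e+5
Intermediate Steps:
o(G) = 2*G*(-280 + G) (o(G) = (-280 + G)*(2*G) = 2*G*(-280 + G))
o(-659/281) - 332582 = 2*(-659/281)*(-280 - 659/281) - 332582 = 2*(-659/281)*(-79339/281) - 332582 = 104568802/78961 - 332582 = -26156438500/78961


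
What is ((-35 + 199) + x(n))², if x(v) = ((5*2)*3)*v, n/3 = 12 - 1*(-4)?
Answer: 2572816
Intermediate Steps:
n = 48 (n = 3*(12 - 1*(-4)) = 3*(12 + 4) = 3*16 = 48)
x(v) = 30*v (x(v) = (10*3)*v = 30*v)
((-35 + 199) + x(n))² = ((-35 + 199) + 30*48)² = (164 + 1440)² = 1604² = 2572816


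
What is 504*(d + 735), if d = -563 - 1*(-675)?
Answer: 426888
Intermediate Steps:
d = 112 (d = -563 + 675 = 112)
504*(d + 735) = 504*(112 + 735) = 504*847 = 426888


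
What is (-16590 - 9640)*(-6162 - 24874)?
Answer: 814074280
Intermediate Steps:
(-16590 - 9640)*(-6162 - 24874) = -26230*(-31036) = 814074280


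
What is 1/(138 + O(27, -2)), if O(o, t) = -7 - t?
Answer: 1/133 ≈ 0.0075188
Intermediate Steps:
1/(138 + O(27, -2)) = 1/(138 + (-7 - 1*(-2))) = 1/(138 + (-7 + 2)) = 1/(138 - 5) = 1/133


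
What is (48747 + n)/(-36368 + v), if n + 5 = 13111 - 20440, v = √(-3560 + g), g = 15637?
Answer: -1506107984/1322619347 - 41413*√12077/1322619347 ≈ -1.1422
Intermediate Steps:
v = √12077 (v = √(-3560 + 15637) = √12077 ≈ 109.90)
n = -7334 (n = -5 + (13111 - 20440) = -5 - 7329 = -7334)
(48747 + n)/(-36368 + v) = (48747 - 7334)/(-36368 + √12077) = 41413/(-36368 + √12077)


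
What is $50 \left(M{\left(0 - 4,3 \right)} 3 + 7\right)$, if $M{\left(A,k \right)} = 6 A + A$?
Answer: $-3850$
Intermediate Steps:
$M{\left(A,k \right)} = 7 A$
$50 \left(M{\left(0 - 4,3 \right)} 3 + 7\right) = 50 \left(7 \left(0 - 4\right) 3 + 7\right) = 50 \left(7 \left(-4\right) 3 + 7\right) = 50 \left(\left(-28\right) 3 + 7\right) = 50 \left(-84 + 7\right) = 50 \left(-77\right) = -3850$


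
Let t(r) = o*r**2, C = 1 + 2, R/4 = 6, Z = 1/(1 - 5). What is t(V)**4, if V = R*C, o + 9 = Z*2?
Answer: 5882397827993174016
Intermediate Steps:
Z = -1/4 (Z = 1/(-4) = -1/4 ≈ -0.25000)
R = 24 (R = 4*6 = 24)
C = 3
o = -19/2 (o = -9 - 1/4*2 = -9 - 1/2 = -19/2 ≈ -9.5000)
V = 72 (V = 24*3 = 72)
t(r) = -19*r**2/2
t(V)**4 = (-19/2*72**2)**4 = (-19/2*5184)**4 = (-49248)**4 = 5882397827993174016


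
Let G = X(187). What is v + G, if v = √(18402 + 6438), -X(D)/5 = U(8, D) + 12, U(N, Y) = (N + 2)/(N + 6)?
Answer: -445/7 + 6*√690 ≈ 94.036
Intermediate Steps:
U(N, Y) = (2 + N)/(6 + N)
X(D) = -445/7 (X(D) = -5*((2 + 8)/(6 + 8) + 12) = -5*(10/14 + 12) = -5*((1/14)*10 + 12) = -5*(5/7 + 12) = -5*89/7 = -445/7)
G = -445/7 ≈ -63.571
v = 6*√690 (v = √24840 = 6*√690 ≈ 157.61)
v + G = 6*√690 - 445/7 = -445/7 + 6*√690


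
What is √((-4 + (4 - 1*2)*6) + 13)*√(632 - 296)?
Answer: 84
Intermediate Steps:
√((-4 + (4 - 1*2)*6) + 13)*√(632 - 296) = √((-4 + (4 - 2)*6) + 13)*√336 = √((-4 + 2*6) + 13)*(4*√21) = √((-4 + 12) + 13)*(4*√21) = √(8 + 13)*(4*√21) = √21*(4*√21) = 84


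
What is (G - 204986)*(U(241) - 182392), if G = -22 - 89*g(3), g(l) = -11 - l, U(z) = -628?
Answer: 37292521240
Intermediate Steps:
G = 1224 (G = -22 - 89*(-11 - 1*3) = -22 - 89*(-11 - 3) = -22 - 89*(-14) = -22 + 1246 = 1224)
(G - 204986)*(U(241) - 182392) = (1224 - 204986)*(-628 - 182392) = -203762*(-183020) = 37292521240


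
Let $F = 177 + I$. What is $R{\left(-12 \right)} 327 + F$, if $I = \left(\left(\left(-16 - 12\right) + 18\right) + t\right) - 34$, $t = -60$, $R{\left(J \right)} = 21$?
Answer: $6940$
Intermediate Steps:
$I = -104$ ($I = \left(\left(\left(-16 - 12\right) + 18\right) - 60\right) - 34 = \left(\left(-28 + 18\right) - 60\right) - 34 = \left(-10 - 60\right) - 34 = -70 - 34 = -104$)
$F = 73$ ($F = 177 - 104 = 73$)
$R{\left(-12 \right)} 327 + F = 21 \cdot 327 + 73 = 6867 + 73 = 6940$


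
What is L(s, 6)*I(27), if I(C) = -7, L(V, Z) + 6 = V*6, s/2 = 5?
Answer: -378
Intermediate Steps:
s = 10 (s = 2*5 = 10)
L(V, Z) = -6 + 6*V (L(V, Z) = -6 + V*6 = -6 + 6*V)
L(s, 6)*I(27) = (-6 + 6*10)*(-7) = (-6 + 60)*(-7) = 54*(-7) = -378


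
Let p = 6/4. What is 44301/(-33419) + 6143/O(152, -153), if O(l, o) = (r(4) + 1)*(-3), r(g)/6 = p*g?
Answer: -210210328/3709509 ≈ -56.668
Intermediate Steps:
p = 3/2 (p = 6*(¼) = 3/2 ≈ 1.5000)
r(g) = 9*g (r(g) = 6*(3*g/2) = 9*g)
O(l, o) = -111 (O(l, o) = (9*4 + 1)*(-3) = (36 + 1)*(-3) = 37*(-3) = -111)
44301/(-33419) + 6143/O(152, -153) = 44301/(-33419) + 6143/(-111) = 44301*(-1/33419) + 6143*(-1/111) = -44301/33419 - 6143/111 = -210210328/3709509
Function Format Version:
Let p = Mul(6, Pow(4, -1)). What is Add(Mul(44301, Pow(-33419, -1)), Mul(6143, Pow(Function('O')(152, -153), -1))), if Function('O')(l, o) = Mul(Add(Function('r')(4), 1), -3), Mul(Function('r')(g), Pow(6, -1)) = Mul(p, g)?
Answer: Rational(-210210328, 3709509) ≈ -56.668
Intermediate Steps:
p = Rational(3, 2) (p = Mul(6, Rational(1, 4)) = Rational(3, 2) ≈ 1.5000)
Function('r')(g) = Mul(9, g) (Function('r')(g) = Mul(6, Mul(Rational(3, 2), g)) = Mul(9, g))
Function('O')(l, o) = -111 (Function('O')(l, o) = Mul(Add(Mul(9, 4), 1), -3) = Mul(Add(36, 1), -3) = Mul(37, -3) = -111)
Add(Mul(44301, Pow(-33419, -1)), Mul(6143, Pow(Function('O')(152, -153), -1))) = Add(Mul(44301, Pow(-33419, -1)), Mul(6143, Pow(-111, -1))) = Add(Mul(44301, Rational(-1, 33419)), Mul(6143, Rational(-1, 111))) = Add(Rational(-44301, 33419), Rational(-6143, 111)) = Rational(-210210328, 3709509)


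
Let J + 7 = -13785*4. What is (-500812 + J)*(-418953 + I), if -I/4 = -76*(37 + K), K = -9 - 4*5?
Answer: 231568598639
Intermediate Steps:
J = -55147 (J = -7 - 13785*4 = -7 - 55140 = -55147)
K = -29 (K = -9 - 20 = -29)
I = 2432 (I = -(-304)*(37 - 29) = -(-304)*8 = -4*(-608) = 2432)
(-500812 + J)*(-418953 + I) = (-500812 - 55147)*(-418953 + 2432) = -555959*(-416521) = 231568598639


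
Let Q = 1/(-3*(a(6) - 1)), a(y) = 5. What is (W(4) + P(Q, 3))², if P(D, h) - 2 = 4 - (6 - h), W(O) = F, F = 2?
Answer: 25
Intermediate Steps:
W(O) = 2
Q = -1/12 (Q = 1/(-3*(5 - 1)) = 1/(-3*4) = 1/(-12) = -1/12 ≈ -0.083333)
P(D, h) = h (P(D, h) = 2 + (4 - (6 - h)) = 2 + (4 + (-6 + h)) = 2 + (-2 + h) = h)
(W(4) + P(Q, 3))² = (2 + 3)² = 5² = 25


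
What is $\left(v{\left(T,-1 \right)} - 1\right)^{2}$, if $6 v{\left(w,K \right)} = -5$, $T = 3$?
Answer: $\frac{121}{36} \approx 3.3611$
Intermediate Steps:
$v{\left(w,K \right)} = - \frac{5}{6}$ ($v{\left(w,K \right)} = \frac{1}{6} \left(-5\right) = - \frac{5}{6}$)
$\left(v{\left(T,-1 \right)} - 1\right)^{2} = \left(- \frac{5}{6} - 1\right)^{2} = \left(- \frac{11}{6}\right)^{2} = \frac{121}{36}$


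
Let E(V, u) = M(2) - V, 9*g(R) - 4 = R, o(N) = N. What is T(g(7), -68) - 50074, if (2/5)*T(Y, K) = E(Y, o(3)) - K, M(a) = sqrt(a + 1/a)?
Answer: -898327/18 + 5*sqrt(10)/4 ≈ -49903.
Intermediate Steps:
g(R) = 4/9 + R/9
E(V, u) = sqrt(10)/2 - V (E(V, u) = sqrt(2 + 1/2) - V = sqrt(5/2) - V = sqrt(10)/2 - V)
T(Y, K) = -5*K/2 - 5*Y/2 + 5*sqrt(10)/4 (T(Y, K) = 5*((sqrt(10)/2 - Y) - K)/2 = 5*(sqrt(10)/2 - K - Y)/2 = -5*K/2 - 5*Y/2 + 5*sqrt(10)/4)
T(g(7), -68) - 50074 = (-5/2*(-68) - 5*(4/9 + (1/9)*7)/2 + 5*sqrt(10)/4) - 50074 = (170 - 5*(4/9 + 7/9)/2 + 5*sqrt(10)/4) - 50074 = (170 - 5/2*11/9 + 5*sqrt(10)/4) - 50074 = (170 - 55/18 + 5*sqrt(10)/4) - 50074 = (3005/18 + 5*sqrt(10)/4) - 50074 = -898327/18 + 5*sqrt(10)/4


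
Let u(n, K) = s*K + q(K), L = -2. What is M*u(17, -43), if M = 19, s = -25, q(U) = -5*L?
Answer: 20615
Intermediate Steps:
q(U) = 10 (q(U) = -5*(-2) = 10)
u(n, K) = 10 - 25*K (u(n, K) = -25*K + 10 = 10 - 25*K)
M*u(17, -43) = 19*(10 - 25*(-43)) = 19*(10 + 1075) = 19*1085 = 20615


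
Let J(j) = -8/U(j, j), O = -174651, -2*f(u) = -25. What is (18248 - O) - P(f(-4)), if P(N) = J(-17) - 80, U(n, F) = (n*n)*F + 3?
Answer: 473763441/2455 ≈ 1.9298e+5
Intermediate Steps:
f(u) = 25/2 (f(u) = -½*(-25) = 25/2)
U(n, F) = 3 + F*n² (U(n, F) = n²*F + 3 = F*n² + 3 = 3 + F*n²)
J(j) = -8/(3 + j³) (J(j) = -8/(3 + j*j²) = -8/(3 + j³))
P(N) = -196396/2455 (P(N) = -8/(3 + (-17)³) - 80 = -8/(3 - 4913) - 80 = -8/(-4910) - 80 = -8*(-1/4910) - 80 = 4/2455 - 80 = -196396/2455)
(18248 - O) - P(f(-4)) = (18248 - 1*(-174651)) - 1*(-196396/2455) = (18248 + 174651) + 196396/2455 = 192899 + 196396/2455 = 473763441/2455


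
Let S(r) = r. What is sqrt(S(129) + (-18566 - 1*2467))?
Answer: 2*I*sqrt(5226) ≈ 144.58*I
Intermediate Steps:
sqrt(S(129) + (-18566 - 1*2467)) = sqrt(129 + (-18566 - 1*2467)) = sqrt(129 + (-18566 - 2467)) = sqrt(129 - 21033) = sqrt(-20904) = 2*I*sqrt(5226)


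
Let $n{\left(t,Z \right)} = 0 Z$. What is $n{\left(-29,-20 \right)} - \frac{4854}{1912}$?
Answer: $- \frac{2427}{956} \approx -2.5387$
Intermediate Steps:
$n{\left(t,Z \right)} = 0$
$n{\left(-29,-20 \right)} - \frac{4854}{1912} = 0 - \frac{4854}{1912} = 0 - 4854 \cdot \frac{1}{1912} = 0 - \frac{2427}{956} = - \frac{2427}{956}$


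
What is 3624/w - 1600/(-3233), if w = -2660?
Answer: -1865098/2149945 ≈ -0.86751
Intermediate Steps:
3624/w - 1600/(-3233) = 3624/(-2660) - 1600/(-3233) = 3624*(-1/2660) - 1600*(-1/3233) = -906/665 + 1600/3233 = -1865098/2149945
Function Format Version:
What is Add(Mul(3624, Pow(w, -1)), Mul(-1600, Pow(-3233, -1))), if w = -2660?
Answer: Rational(-1865098, 2149945) ≈ -0.86751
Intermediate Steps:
Add(Mul(3624, Pow(w, -1)), Mul(-1600, Pow(-3233, -1))) = Add(Mul(3624, Pow(-2660, -1)), Mul(-1600, Pow(-3233, -1))) = Add(Mul(3624, Rational(-1, 2660)), Mul(-1600, Rational(-1, 3233))) = Add(Rational(-906, 665), Rational(1600, 3233)) = Rational(-1865098, 2149945)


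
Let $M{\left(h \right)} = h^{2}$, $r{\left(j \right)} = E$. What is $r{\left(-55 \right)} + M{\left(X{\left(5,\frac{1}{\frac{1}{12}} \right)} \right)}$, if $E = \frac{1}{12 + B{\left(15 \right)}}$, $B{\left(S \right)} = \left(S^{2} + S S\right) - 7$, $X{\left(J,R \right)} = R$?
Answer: $\frac{65521}{455} \approx 144.0$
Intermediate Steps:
$B{\left(S \right)} = -7 + 2 S^{2}$ ($B{\left(S \right)} = \left(S^{2} + S^{2}\right) - 7 = 2 S^{2} - 7 = -7 + 2 S^{2}$)
$E = \frac{1}{455}$ ($E = \frac{1}{12 - \left(7 - 2 \cdot 15^{2}\right)} = \frac{1}{12 + \left(-7 + 2 \cdot 225\right)} = \frac{1}{12 + \left(-7 + 450\right)} = \frac{1}{12 + 443} = \frac{1}{455} \approx 0.0021978$)
$r{\left(j \right)} = \frac{1}{455}$
$r{\left(-55 \right)} + M{\left(X{\left(5,\frac{1}{\frac{1}{12}} \right)} \right)} = \frac{1}{455} + \left(\frac{1}{\frac{1}{12}}\right)^{2} = \frac{1}{455} + 12^{2} = \frac{1}{455} + 144 = \frac{65521}{455}$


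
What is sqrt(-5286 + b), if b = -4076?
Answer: I*sqrt(9362) ≈ 96.757*I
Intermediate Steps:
sqrt(-5286 + b) = sqrt(-5286 - 4076) = sqrt(-9362) = I*sqrt(9362)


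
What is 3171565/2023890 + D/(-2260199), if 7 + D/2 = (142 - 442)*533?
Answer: 1563127279579/914878830822 ≈ 1.7086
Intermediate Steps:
D = -319814 (D = -14 + 2*((142 - 442)*533) = -14 + 2*(-300*533) = -14 + 2*(-159900) = -14 - 319800 = -319814)
3171565/2023890 + D/(-2260199) = 3171565/2023890 - 319814/(-2260199) = 3171565*(1/2023890) - 319814*(-1/2260199) = 634313/404778 + 319814/2260199 = 1563127279579/914878830822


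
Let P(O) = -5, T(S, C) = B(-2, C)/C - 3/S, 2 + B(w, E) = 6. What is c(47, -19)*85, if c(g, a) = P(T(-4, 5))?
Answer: -425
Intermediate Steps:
B(w, E) = 4 (B(w, E) = -2 + 6 = 4)
T(S, C) = -3/S + 4/C (T(S, C) = 4/C - 3/S = -3/S + 4/C)
c(g, a) = -5
c(47, -19)*85 = -5*85 = -425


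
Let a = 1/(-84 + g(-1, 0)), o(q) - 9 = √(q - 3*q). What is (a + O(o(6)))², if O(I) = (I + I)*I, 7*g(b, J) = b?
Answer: 1210310233/346921 + 11703600*I*√3/589 ≈ 3488.7 + 34416.0*I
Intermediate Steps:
g(b, J) = b/7
o(q) = 9 + √2*√(-q) (o(q) = 9 + √(q - 3*q) = 9 + √(-2*q) = 9 + √2*√(-q))
O(I) = 2*I² (O(I) = (2*I)*I = 2*I²)
a = -7/589 (a = 1/(-84 + (⅐)*(-1)) = 1/(-84 - ⅐) = 1/(-589/7) = -7/589 ≈ -0.011885)
(a + O(o(6)))² = (-7/589 + 2*(9 + √2*√(-1*6))²)² = (-7/589 + 2*(9 + √2*√(-6))²)² = (-7/589 + 2*(9 + √2*(I*√6))²)² = (-7/589 + 2*(9 + 2*I*√3)²)²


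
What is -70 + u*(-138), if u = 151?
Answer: -20908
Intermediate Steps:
-70 + u*(-138) = -70 + 151*(-138) = -70 - 20838 = -20908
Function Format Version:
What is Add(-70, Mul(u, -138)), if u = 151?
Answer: -20908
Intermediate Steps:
Add(-70, Mul(u, -138)) = Add(-70, Mul(151, -138)) = Add(-70, -20838) = -20908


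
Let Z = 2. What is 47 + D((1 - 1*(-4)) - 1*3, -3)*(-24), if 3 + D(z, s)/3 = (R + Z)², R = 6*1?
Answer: -4345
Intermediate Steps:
R = 6
D(z, s) = 183 (D(z, s) = -9 + 3*(6 + 2)² = -9 + 3*8² = -9 + 3*64 = -9 + 192 = 183)
47 + D((1 - 1*(-4)) - 1*3, -3)*(-24) = 47 + 183*(-24) = 47 - 4392 = -4345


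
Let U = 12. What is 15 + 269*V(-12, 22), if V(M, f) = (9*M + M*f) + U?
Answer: -96825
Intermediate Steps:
V(M, f) = 12 + 9*M + M*f (V(M, f) = (9*M + M*f) + 12 = 12 + 9*M + M*f)
15 + 269*V(-12, 22) = 15 + 269*(12 + 9*(-12) - 12*22) = 15 + 269*(12 - 108 - 264) = 15 + 269*(-360) = 15 - 96840 = -96825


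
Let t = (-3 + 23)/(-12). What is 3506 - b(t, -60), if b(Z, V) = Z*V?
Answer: 3406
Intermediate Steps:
t = -5/3 (t = 20*(-1/12) = -5/3 ≈ -1.6667)
b(Z, V) = V*Z
3506 - b(t, -60) = 3506 - (-60)*(-5)/3 = 3506 - 1*100 = 3506 - 100 = 3406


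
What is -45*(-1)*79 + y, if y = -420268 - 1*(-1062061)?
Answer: 645348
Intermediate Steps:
y = 641793 (y = -420268 + 1062061 = 641793)
-45*(-1)*79 + y = -45*(-1)*79 + 641793 = 45*79 + 641793 = 3555 + 641793 = 645348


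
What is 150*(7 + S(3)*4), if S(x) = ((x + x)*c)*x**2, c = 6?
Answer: 195450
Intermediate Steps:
S(x) = 12*x**3 (S(x) = ((x + x)*6)*x**2 = ((2*x)*6)*x**2 = (12*x)*x**2 = 12*x**3)
150*(7 + S(3)*4) = 150*(7 + (12*3**3)*4) = 150*(7 + (12*27)*4) = 150*(7 + 324*4) = 150*(7 + 1296) = 150*1303 = 195450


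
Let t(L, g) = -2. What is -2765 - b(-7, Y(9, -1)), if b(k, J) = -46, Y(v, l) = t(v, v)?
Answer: -2719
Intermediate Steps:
Y(v, l) = -2
-2765 - b(-7, Y(9, -1)) = -2765 - 1*(-46) = -2765 + 46 = -2719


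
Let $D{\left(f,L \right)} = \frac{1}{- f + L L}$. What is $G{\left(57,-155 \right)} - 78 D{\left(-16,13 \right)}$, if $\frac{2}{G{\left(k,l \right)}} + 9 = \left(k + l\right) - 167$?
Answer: $- \frac{10871}{25345} \approx -0.42892$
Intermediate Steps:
$D{\left(f,L \right)} = \frac{1}{L^{2} - f}$ ($D{\left(f,L \right)} = \frac{1}{- f + L^{2}} = \frac{1}{L^{2} - f}$)
$G{\left(k,l \right)} = \frac{2}{-176 + k + l}$ ($G{\left(k,l \right)} = \frac{2}{-9 - \left(167 - k - l\right)} = \frac{2}{-9 + \left(-167 + k + l\right)} = \frac{2}{-176 + k + l}$)
$G{\left(57,-155 \right)} - 78 D{\left(-16,13 \right)} = \frac{2}{-176 + 57 - 155} - \frac{78}{13^{2} - -16} = \frac{2}{-274} - \frac{78}{169 + 16} = 2 \left(- \frac{1}{274}\right) - \frac{78}{185} = - \frac{1}{137} - \frac{78}{185} = - \frac{10871}{25345}$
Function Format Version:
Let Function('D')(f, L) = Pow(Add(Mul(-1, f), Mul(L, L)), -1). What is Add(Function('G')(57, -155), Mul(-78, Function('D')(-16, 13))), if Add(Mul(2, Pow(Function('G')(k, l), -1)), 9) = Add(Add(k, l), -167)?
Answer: Rational(-10871, 25345) ≈ -0.42892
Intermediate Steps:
Function('D')(f, L) = Pow(Add(Pow(L, 2), Mul(-1, f)), -1) (Function('D')(f, L) = Pow(Add(Mul(-1, f), Pow(L, 2)), -1) = Pow(Add(Pow(L, 2), Mul(-1, f)), -1))
Function('G')(k, l) = Mul(2, Pow(Add(-176, k, l), -1)) (Function('G')(k, l) = Mul(2, Pow(Add(-9, Add(Add(k, l), -167)), -1)) = Mul(2, Pow(Add(-9, Add(-167, k, l)), -1)) = Mul(2, Pow(Add(-176, k, l), -1)))
Add(Function('G')(57, -155), Mul(-78, Function('D')(-16, 13))) = Add(Mul(2, Pow(Add(-176, 57, -155), -1)), Mul(-78, Pow(Add(Pow(13, 2), Mul(-1, -16)), -1))) = Add(Mul(2, Pow(-274, -1)), Mul(-78, Pow(Add(169, 16), -1))) = Add(Mul(2, Rational(-1, 274)), Mul(-78, Pow(185, -1))) = Add(Rational(-1, 137), Mul(-78, Rational(1, 185))) = Add(Rational(-1, 137), Rational(-78, 185)) = Rational(-10871, 25345)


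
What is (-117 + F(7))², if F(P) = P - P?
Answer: 13689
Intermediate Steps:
F(P) = 0
(-117 + F(7))² = (-117 + 0)² = (-117)² = 13689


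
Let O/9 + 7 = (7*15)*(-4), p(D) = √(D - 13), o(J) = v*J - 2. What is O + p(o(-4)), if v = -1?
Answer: -3843 + I*√11 ≈ -3843.0 + 3.3166*I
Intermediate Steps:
o(J) = -2 - J (o(J) = -J - 2 = -2 - J)
p(D) = √(-13 + D)
O = -3843 (O = -63 + 9*((7*15)*(-4)) = -63 + 9*(105*(-4)) = -63 + 9*(-420) = -63 - 3780 = -3843)
O + p(o(-4)) = -3843 + √(-13 + (-2 - 1*(-4))) = -3843 + √(-13 + (-2 + 4)) = -3843 + √(-13 + 2) = -3843 + √(-11) = -3843 + I*√11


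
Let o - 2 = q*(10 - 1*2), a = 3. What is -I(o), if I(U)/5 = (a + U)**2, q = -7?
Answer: -13005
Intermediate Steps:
o = -54 (o = 2 - 7*(10 - 1*2) = 2 - 7*(10 - 2) = 2 - 7*8 = 2 - 56 = -54)
I(U) = 5*(3 + U)**2
-I(o) = -5*(3 - 54)**2 = -5*(-51)**2 = -5*2601 = -1*13005 = -13005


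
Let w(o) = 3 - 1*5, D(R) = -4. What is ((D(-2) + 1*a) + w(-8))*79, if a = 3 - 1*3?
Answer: -474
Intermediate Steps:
w(o) = -2 (w(o) = 3 - 5 = -2)
a = 0 (a = 3 - 3 = 0)
((D(-2) + 1*a) + w(-8))*79 = ((-4 + 1*0) - 2)*79 = ((-4 + 0) - 2)*79 = (-4 - 2)*79 = -6*79 = -474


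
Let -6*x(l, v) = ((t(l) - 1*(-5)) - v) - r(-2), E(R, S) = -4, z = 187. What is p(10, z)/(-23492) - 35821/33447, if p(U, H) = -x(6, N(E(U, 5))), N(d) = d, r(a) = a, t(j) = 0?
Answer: -561045501/523824616 ≈ -1.0711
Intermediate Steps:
x(l, v) = -7/6 + v/6 (x(l, v) = -(((0 - 1*(-5)) - v) - 1*(-2))/6 = -(((0 + 5) - v) + 2)/6 = -((5 - v) + 2)/6 = -(7 - v)/6 = -7/6 + v/6)
p(U, H) = 11/6 (p(U, H) = -(-7/6 + (⅙)*(-4)) = -(-7/6 - ⅔) = -1*(-11/6) = 11/6)
p(10, z)/(-23492) - 35821/33447 = (11/6)/(-23492) - 35821/33447 = (11/6)*(-1/23492) - 35821*1/33447 = -11/140952 - 35821/33447 = -561045501/523824616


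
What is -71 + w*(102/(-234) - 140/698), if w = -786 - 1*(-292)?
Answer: 254857/1047 ≈ 243.42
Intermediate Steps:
w = -494 (w = -786 + 292 = -494)
-71 + w*(102/(-234) - 140/698) = -71 - 494*(102/(-234) - 140/698) = -71 - 494*(102*(-1/234) - 140*1/698) = -71 - 494*(-17/39 - 70/349) = -71 - 494*(-8663/13611) = -71 + 329194/1047 = 254857/1047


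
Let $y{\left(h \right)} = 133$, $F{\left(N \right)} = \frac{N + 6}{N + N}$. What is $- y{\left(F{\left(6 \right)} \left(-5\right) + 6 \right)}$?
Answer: $-133$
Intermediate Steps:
$F{\left(N \right)} = \frac{6 + N}{2 N}$
$- y{\left(F{\left(6 \right)} \left(-5\right) + 6 \right)} = \left(-1\right) 133 = -133$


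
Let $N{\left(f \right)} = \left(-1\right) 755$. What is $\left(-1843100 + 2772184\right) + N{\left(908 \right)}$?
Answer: $928329$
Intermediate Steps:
$N{\left(f \right)} = -755$
$\left(-1843100 + 2772184\right) + N{\left(908 \right)} = \left(-1843100 + 2772184\right) - 755 = 929084 - 755 = 928329$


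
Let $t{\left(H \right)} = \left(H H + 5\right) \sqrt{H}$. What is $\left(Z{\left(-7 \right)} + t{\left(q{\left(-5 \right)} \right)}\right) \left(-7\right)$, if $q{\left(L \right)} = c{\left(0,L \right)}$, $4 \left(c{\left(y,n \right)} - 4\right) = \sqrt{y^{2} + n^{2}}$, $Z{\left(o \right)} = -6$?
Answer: $42 - \frac{3647 \sqrt{21}}{32} \approx -480.27$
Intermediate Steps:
$c{\left(y,n \right)} = 4 + \frac{\sqrt{n^{2} + y^{2}}}{4}$ ($c{\left(y,n \right)} = 4 + \frac{\sqrt{y^{2} + n^{2}}}{4} = 4 + \frac{\sqrt{n^{2} + y^{2}}}{4}$)
$q{\left(L \right)} = 4 + \frac{\sqrt{L^{2}}}{4}$ ($q{\left(L \right)} = 4 + \frac{\sqrt{L^{2} + 0^{2}}}{4} = 4 + \frac{\sqrt{L^{2} + 0}}{4} = 4 + \frac{\sqrt{L^{2}}}{4}$)
$t{\left(H \right)} = \sqrt{H} \left(5 + H^{2}\right)$ ($t{\left(H \right)} = \left(H^{2} + 5\right) \sqrt{H} = \left(5 + H^{2}\right) \sqrt{H} = \sqrt{H} \left(5 + H^{2}\right)$)
$\left(Z{\left(-7 \right)} + t{\left(q{\left(-5 \right)} \right)}\right) \left(-7\right) = \left(-6 + \sqrt{4 + \frac{\sqrt{\left(-5\right)^{2}}}{4}} \left(5 + \left(4 + \frac{\sqrt{\left(-5\right)^{2}}}{4}\right)^{2}\right)\right) \left(-7\right) = \left(-6 + \sqrt{4 + \frac{\sqrt{25}}{4}} \left(5 + \left(4 + \frac{\sqrt{25}}{4}\right)^{2}\right)\right) \left(-7\right) = \left(-6 + \sqrt{4 + \frac{1}{4} \cdot 5} \left(5 + \left(4 + \frac{1}{4} \cdot 5\right)^{2}\right)\right) \left(-7\right) = \left(-6 + \sqrt{4 + \frac{5}{4}} \left(5 + \left(4 + \frac{5}{4}\right)^{2}\right)\right) \left(-7\right) = \left(-6 + \sqrt{\frac{21}{4}} \left(5 + \left(\frac{21}{4}\right)^{2}\right)\right) \left(-7\right) = \left(-6 + \frac{\sqrt{21}}{2} \left(5 + \frac{441}{16}\right)\right) \left(-7\right) = \left(-6 + \frac{\sqrt{21}}{2} \cdot \frac{521}{16}\right) \left(-7\right) = \left(-6 + \frac{521 \sqrt{21}}{32}\right) \left(-7\right) = 42 - \frac{3647 \sqrt{21}}{32}$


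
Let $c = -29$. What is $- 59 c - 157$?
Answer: $1554$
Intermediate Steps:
$- 59 c - 157 = \left(-59\right) \left(-29\right) - 157 = 1711 - 157 = 1554$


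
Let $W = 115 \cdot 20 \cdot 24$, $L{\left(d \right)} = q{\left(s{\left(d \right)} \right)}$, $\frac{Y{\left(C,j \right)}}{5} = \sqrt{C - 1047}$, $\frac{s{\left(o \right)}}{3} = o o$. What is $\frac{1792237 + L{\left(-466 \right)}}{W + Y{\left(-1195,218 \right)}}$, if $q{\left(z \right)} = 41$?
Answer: $\frac{1978674912}{60941921} - \frac{896139 i \sqrt{2242}}{304709605} \approx 32.468 - 0.13925 i$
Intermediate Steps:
$s{\left(o \right)} = 3 o^{2}$ ($s{\left(o \right)} = 3 o o = 3 o^{2}$)
$Y{\left(C,j \right)} = 5 \sqrt{-1047 + C}$ ($Y{\left(C,j \right)} = 5 \sqrt{C - 1047} = 5 \sqrt{-1047 + C}$)
$L{\left(d \right)} = 41$
$W = 55200$ ($W = 2300 \cdot 24 = 55200$)
$\frac{1792237 + L{\left(-466 \right)}}{W + Y{\left(-1195,218 \right)}} = \frac{1792237 + 41}{55200 + 5 \sqrt{-1047 - 1195}} = \frac{1792278}{55200 + 5 \sqrt{-2242}} = \frac{1792278}{55200 + 5 i \sqrt{2242}}$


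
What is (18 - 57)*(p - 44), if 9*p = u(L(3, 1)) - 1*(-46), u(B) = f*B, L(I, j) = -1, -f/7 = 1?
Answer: 4459/3 ≈ 1486.3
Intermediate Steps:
f = -7 (f = -7*1 = -7)
u(B) = -7*B
p = 53/9 (p = (-7*(-1) - 1*(-46))/9 = (7 + 46)/9 = (⅑)*53 = 53/9 ≈ 5.8889)
(18 - 57)*(p - 44) = (18 - 57)*(53/9 - 44) = -39*(-343/9) = 4459/3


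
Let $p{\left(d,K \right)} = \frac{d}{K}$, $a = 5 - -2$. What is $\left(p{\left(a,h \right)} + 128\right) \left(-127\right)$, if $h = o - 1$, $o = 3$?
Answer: $- \frac{33401}{2} \approx -16701.0$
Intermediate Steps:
$a = 7$ ($a = 5 + 2 = 7$)
$h = 2$ ($h = 3 - 1 = 2$)
$\left(p{\left(a,h \right)} + 128\right) \left(-127\right) = \left(\frac{7}{2} + 128\right) \left(-127\right) = \frac{263}{2} \left(-127\right) = - \frac{33401}{2}$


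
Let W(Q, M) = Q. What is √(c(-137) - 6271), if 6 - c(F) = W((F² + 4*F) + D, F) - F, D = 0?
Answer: I*√24623 ≈ 156.92*I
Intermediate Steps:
c(F) = 6 - F² - 3*F (c(F) = 6 - (((F² + 4*F) + 0) - F) = 6 - ((F² + 4*F) - F) = 6 - (F² + 3*F) = 6 + (-F² - 3*F) = 6 - F² - 3*F)
√(c(-137) - 6271) = √((6 - 1*(-137)² - 3*(-137)) - 6271) = √((6 - 1*18769 + 411) - 6271) = √((6 - 18769 + 411) - 6271) = √(-18352 - 6271) = √(-24623) = I*√24623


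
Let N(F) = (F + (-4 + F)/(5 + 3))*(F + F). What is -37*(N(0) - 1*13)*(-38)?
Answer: -18278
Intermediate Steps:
N(F) = 2*F*(-1/2 + 9*F/8) (N(F) = (F + (-4 + F)/8)*(2*F) = (F + (-4 + F)*(1/8))*(2*F) = (F + (-1/2 + F/8))*(2*F) = (-1/2 + 9*F/8)*(2*F) = 2*F*(-1/2 + 9*F/8))
-37*(N(0) - 1*13)*(-38) = -37*((1/4)*0*(-4 + 9*0) - 1*13)*(-38) = -37*((1/4)*0*(-4 + 0) - 13)*(-38) = -37*((1/4)*0*(-4) - 13)*(-38) = -37*(0 - 13)*(-38) = -37*(-13)*(-38) = 481*(-38) = -18278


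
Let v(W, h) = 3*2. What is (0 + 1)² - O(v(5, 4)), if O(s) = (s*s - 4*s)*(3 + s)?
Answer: -107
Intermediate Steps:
v(W, h) = 6
O(s) = (3 + s)*(s² - 4*s) (O(s) = (s² - 4*s)*(3 + s) = (3 + s)*(s² - 4*s))
(0 + 1)² - O(v(5, 4)) = (0 + 1)² - 6*(-12 + 6² - 1*6) = 1² - 6*(-12 + 36 - 6) = 1 - 6*18 = 1 - 1*108 = 1 - 108 = -107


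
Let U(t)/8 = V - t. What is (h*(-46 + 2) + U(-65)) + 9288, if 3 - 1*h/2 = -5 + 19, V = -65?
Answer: 10256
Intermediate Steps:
h = -22 (h = 6 - 2*(-5 + 19) = 6 - 2*14 = 6 - 28 = -22)
U(t) = -520 - 8*t (U(t) = 8*(-65 - t) = -520 - 8*t)
(h*(-46 + 2) + U(-65)) + 9288 = (-22*(-46 + 2) + (-520 - 8*(-65))) + 9288 = (-22*(-44) + (-520 + 520)) + 9288 = (968 + 0) + 9288 = 968 + 9288 = 10256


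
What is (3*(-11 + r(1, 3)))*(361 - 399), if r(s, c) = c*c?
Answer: 228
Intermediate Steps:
r(s, c) = c²
(3*(-11 + r(1, 3)))*(361 - 399) = (3*(-11 + 3²))*(361 - 399) = (3*(-11 + 9))*(-38) = (3*(-2))*(-38) = -6*(-38) = 228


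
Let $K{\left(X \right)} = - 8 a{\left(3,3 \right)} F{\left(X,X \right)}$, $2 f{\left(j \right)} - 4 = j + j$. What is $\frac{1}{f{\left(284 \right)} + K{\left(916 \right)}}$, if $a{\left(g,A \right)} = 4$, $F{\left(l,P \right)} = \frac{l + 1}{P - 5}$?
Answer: $\frac{911}{231202} \approx 0.0039403$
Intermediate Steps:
$F{\left(l,P \right)} = \frac{1 + l}{-5 + P}$
$f{\left(j \right)} = 2 + j$ ($f{\left(j \right)} = 2 + \frac{j + j}{2} = 2 + \frac{2 j}{2} = 2 + j$)
$K{\left(X \right)} = - \frac{32 \left(1 + X\right)}{-5 + X}$ ($K{\left(X \right)} = \left(-8\right) 4 \frac{1 + X}{-5 + X} = - 32 \frac{1 + X}{-5 + X} = - \frac{32 \left(1 + X\right)}{-5 + X}$)
$\frac{1}{f{\left(284 \right)} + K{\left(916 \right)}} = \frac{1}{\left(2 + 284\right) + \frac{32 \left(-1 - 916\right)}{-5 + 916}} = \frac{1}{286 + \frac{32 \left(-1 - 916\right)}{911}} = \frac{1}{286 + 32 \cdot \frac{1}{911} \left(-917\right)} = \frac{1}{286 - \frac{29344}{911}} = \frac{1}{\frac{231202}{911}} = \frac{911}{231202}$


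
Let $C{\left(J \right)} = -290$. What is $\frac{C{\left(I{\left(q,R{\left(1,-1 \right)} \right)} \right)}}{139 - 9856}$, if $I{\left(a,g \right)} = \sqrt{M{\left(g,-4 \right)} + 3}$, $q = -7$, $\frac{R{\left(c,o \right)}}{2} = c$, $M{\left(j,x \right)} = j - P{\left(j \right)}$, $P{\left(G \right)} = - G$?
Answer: $\frac{290}{9717} \approx 0.029845$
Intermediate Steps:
$M{\left(j,x \right)} = 2 j$ ($M{\left(j,x \right)} = j - - j = j + j = 2 j$)
$R{\left(c,o \right)} = 2 c$
$I{\left(a,g \right)} = \sqrt{3 + 2 g}$ ($I{\left(a,g \right)} = \sqrt{2 g + 3} = \sqrt{3 + 2 g}$)
$\frac{C{\left(I{\left(q,R{\left(1,-1 \right)} \right)} \right)}}{139 - 9856} = - \frac{290}{139 - 9856} = - \frac{290}{-9717} = \left(-290\right) \left(- \frac{1}{9717}\right) = \frac{290}{9717}$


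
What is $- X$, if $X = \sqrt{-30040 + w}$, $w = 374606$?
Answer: $- \sqrt{344566} \approx -587.0$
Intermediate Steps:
$X = \sqrt{344566}$ ($X = \sqrt{-30040 + 374606} = \sqrt{344566} \approx 587.0$)
$- X = - \sqrt{344566}$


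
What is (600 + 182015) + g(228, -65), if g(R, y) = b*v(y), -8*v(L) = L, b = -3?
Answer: 1460725/8 ≈ 1.8259e+5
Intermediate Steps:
v(L) = -L/8
g(R, y) = 3*y/8 (g(R, y) = -(-3)*y/8 = 3*y/8)
(600 + 182015) + g(228, -65) = (600 + 182015) + (3/8)*(-65) = 182615 - 195/8 = 1460725/8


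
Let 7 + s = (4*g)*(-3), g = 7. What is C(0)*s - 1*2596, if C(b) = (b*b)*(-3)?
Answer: -2596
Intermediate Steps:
C(b) = -3*b**2 (C(b) = b**2*(-3) = -3*b**2)
s = -91 (s = -7 + (4*7)*(-3) = -7 + 28*(-3) = -7 - 84 = -91)
C(0)*s - 1*2596 = -3*0**2*(-91) - 1*2596 = -3*0*(-91) - 2596 = 0*(-91) - 2596 = 0 - 2596 = -2596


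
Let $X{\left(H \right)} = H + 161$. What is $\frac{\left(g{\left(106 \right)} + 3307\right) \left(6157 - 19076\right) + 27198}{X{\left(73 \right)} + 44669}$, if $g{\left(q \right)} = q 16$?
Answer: $- \frac{64606559}{44903} \approx -1438.8$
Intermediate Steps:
$g{\left(q \right)} = 16 q$
$X{\left(H \right)} = 161 + H$
$\frac{\left(g{\left(106 \right)} + 3307\right) \left(6157 - 19076\right) + 27198}{X{\left(73 \right)} + 44669} = \frac{\left(16 \cdot 106 + 3307\right) \left(6157 - 19076\right) + 27198}{\left(161 + 73\right) + 44669} = \frac{\left(1696 + 3307\right) \left(-12919\right) + 27198}{234 + 44669} = \frac{5003 \left(-12919\right) + 27198}{44903} = \left(-64633757 + 27198\right) \frac{1}{44903} = \left(-64606559\right) \frac{1}{44903} = - \frac{64606559}{44903}$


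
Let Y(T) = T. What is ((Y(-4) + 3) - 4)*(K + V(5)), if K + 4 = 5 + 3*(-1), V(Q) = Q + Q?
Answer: -40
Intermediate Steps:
V(Q) = 2*Q
K = -2 (K = -4 + (5 + 3*(-1)) = -4 + (5 - 3) = -4 + 2 = -2)
((Y(-4) + 3) - 4)*(K + V(5)) = ((-4 + 3) - 4)*(-2 + 2*5) = (-1 - 4)*(-2 + 10) = -5*8 = -40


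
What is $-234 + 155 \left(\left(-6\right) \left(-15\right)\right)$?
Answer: $13716$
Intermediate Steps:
$-234 + 155 \left(\left(-6\right) \left(-15\right)\right) = -234 + 155 \cdot 90 = -234 + 13950 = 13716$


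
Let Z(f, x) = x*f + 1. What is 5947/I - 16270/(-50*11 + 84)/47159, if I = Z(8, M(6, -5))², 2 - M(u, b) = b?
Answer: 3440649796/1878956037 ≈ 1.8312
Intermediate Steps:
M(u, b) = 2 - b
Z(f, x) = 1 + f*x (Z(f, x) = f*x + 1 = 1 + f*x)
I = 3249 (I = (1 + 8*(2 - 1*(-5)))² = (1 + 8*(2 + 5))² = (1 + 8*7)² = (1 + 56)² = 57² = 3249)
5947/I - 16270/(-50*11 + 84)/47159 = 5947/3249 - 16270/(-50*11 + 84)/47159 = 5947*(1/3249) - 16270/(-550 + 84)*(1/47159) = 313/171 - 16270/(-466)*(1/47159) = 313/171 - 16270*(-1/466)*(1/47159) = 313/171 + (8135/233)*(1/47159) = 313/171 + 8135/10988047 = 3440649796/1878956037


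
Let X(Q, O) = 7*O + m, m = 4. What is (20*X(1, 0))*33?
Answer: 2640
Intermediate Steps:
X(Q, O) = 4 + 7*O (X(Q, O) = 7*O + 4 = 4 + 7*O)
(20*X(1, 0))*33 = (20*(4 + 7*0))*33 = (20*(4 + 0))*33 = (20*4)*33 = 80*33 = 2640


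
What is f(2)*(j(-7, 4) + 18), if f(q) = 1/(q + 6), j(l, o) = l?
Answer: 11/8 ≈ 1.3750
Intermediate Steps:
f(q) = 1/(6 + q)
f(2)*(j(-7, 4) + 18) = (-7 + 18)/(6 + 2) = 11/8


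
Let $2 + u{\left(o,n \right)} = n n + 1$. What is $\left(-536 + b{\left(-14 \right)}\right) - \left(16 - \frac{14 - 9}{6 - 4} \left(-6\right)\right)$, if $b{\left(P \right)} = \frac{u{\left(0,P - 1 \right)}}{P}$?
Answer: $-583$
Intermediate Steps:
$u{\left(o,n \right)} = -1 + n^{2}$ ($u{\left(o,n \right)} = -2 + \left(n n + 1\right) = -2 + \left(n^{2} + 1\right) = -2 + \left(1 + n^{2}\right) = -1 + n^{2}$)
$b{\left(P \right)} = \frac{-1 + \left(-1 + P\right)^{2}}{P}$ ($b{\left(P \right)} = \frac{-1 + \left(P - 1\right)^{2}}{P} = \frac{-1 + \left(-1 + P\right)^{2}}{P}$)
$\left(-536 + b{\left(-14 \right)}\right) - \left(16 - \frac{14 - 9}{6 - 4} \left(-6\right)\right) = \left(-536 - 16\right) - \left(16 - \frac{14 - 9}{6 - 4} \left(-6\right)\right) = \left(-536 - 16\right) - \left(16 - \frac{5}{2} \left(-6\right)\right) = -552 - \left(16 - 5 \cdot \frac{1}{2} \left(-6\right)\right) = -552 + \left(-16 + \frac{5}{2} \left(-6\right)\right) = -552 - 31 = -583$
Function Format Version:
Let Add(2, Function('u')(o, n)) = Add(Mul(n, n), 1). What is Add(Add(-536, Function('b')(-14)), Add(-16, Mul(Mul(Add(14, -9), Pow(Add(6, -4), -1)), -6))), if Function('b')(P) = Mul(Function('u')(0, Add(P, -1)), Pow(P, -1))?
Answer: -583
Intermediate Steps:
Function('u')(o, n) = Add(-1, Pow(n, 2)) (Function('u')(o, n) = Add(-2, Add(Mul(n, n), 1)) = Add(-2, Add(Pow(n, 2), 1)) = Add(-2, Add(1, Pow(n, 2))) = Add(-1, Pow(n, 2)))
Function('b')(P) = Mul(Pow(P, -1), Add(-1, Pow(Add(-1, P), 2))) (Function('b')(P) = Mul(Add(-1, Pow(Add(P, -1), 2)), Pow(P, -1)) = Mul(Add(-1, Pow(Add(-1, P), 2)), Pow(P, -1)) = Mul(Pow(P, -1), Add(-1, Pow(Add(-1, P), 2))))
Add(Add(-536, Function('b')(-14)), Add(-16, Mul(Mul(Add(14, -9), Pow(Add(6, -4), -1)), -6))) = Add(Add(-536, Add(-2, -14)), Add(-16, Mul(Mul(Add(14, -9), Pow(Add(6, -4), -1)), -6))) = Add(Add(-536, -16), Add(-16, Mul(Mul(5, Pow(2, -1)), -6))) = Add(-552, Add(-16, Mul(Mul(5, Rational(1, 2)), -6))) = Add(-552, Add(-16, Mul(Rational(5, 2), -6))) = Add(-552, Add(-16, -15)) = Add(-552, -31) = -583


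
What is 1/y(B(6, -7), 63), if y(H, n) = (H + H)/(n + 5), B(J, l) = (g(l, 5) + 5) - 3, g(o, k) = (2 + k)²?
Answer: ⅔ ≈ 0.66667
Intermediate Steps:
B(J, l) = 51 (B(J, l) = ((2 + 5)² + 5) - 3 = (7² + 5) - 3 = (49 + 5) - 3 = 54 - 3 = 51)
y(H, n) = 2*H/(5 + n) (y(H, n) = (2*H)/(5 + n) = 2*H/(5 + n))
1/y(B(6, -7), 63) = 1/(2*51/(5 + 63)) = 1/(2*51/68) = 1/(2*51*(1/68)) = 1/(3/2) = ⅔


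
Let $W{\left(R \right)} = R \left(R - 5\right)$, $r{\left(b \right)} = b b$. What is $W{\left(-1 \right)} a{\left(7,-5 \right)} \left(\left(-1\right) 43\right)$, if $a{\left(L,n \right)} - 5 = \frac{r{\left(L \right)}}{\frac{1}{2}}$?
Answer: $-26574$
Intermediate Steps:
$r{\left(b \right)} = b^{2}$
$a{\left(L,n \right)} = 5 + 2 L^{2}$ ($a{\left(L,n \right)} = 5 + \frac{L^{2}}{\frac{1}{2}} = 5 + L^{2} \frac{1}{\frac{1}{2}} = 5 + L^{2} \cdot 2 = 5 + 2 L^{2}$)
$W{\left(R \right)} = R \left(-5 + R\right)$
$W{\left(-1 \right)} a{\left(7,-5 \right)} \left(\left(-1\right) 43\right) = - (-5 - 1) \left(5 + 2 \cdot 7^{2}\right) \left(\left(-1\right) 43\right) = \left(-1\right) \left(-6\right) \left(5 + 2 \cdot 49\right) \left(-43\right) = 6 \left(5 + 98\right) \left(-43\right) = 6 \cdot 103 \left(-43\right) = 618 \left(-43\right) = -26574$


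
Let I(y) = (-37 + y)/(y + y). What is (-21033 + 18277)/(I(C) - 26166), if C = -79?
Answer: 54431/516764 ≈ 0.10533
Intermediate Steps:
I(y) = (-37 + y)/(2*y) (I(y) = (-37 + y)/((2*y)) = (-37 + y)*(1/(2*y)) = (-37 + y)/(2*y))
(-21033 + 18277)/(I(C) - 26166) = (-21033 + 18277)/((1/2)*(-37 - 79)/(-79) - 26166) = -2756/((1/2)*(-1/79)*(-116) - 26166) = -2756/(58/79 - 26166) = -2756/(-2067056/79) = -2756*(-79/2067056) = 54431/516764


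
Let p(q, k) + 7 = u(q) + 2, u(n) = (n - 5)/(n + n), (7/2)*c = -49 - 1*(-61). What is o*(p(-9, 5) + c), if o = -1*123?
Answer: 2050/21 ≈ 97.619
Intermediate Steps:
c = 24/7 (c = 2*(-49 - 1*(-61))/7 = 2*(-49 + 61)/7 = (2/7)*12 = 24/7 ≈ 3.4286)
u(n) = (-5 + n)/(2*n) (u(n) = (-5 + n)/((2*n)) = (-5 + n)*(1/(2*n)) = (-5 + n)/(2*n))
o = -123
p(q, k) = -5 + (-5 + q)/(2*q) (p(q, k) = -7 + ((-5 + q)/(2*q) + 2) = -7 + (2 + (-5 + q)/(2*q)) = -5 + (-5 + q)/(2*q))
o*(p(-9, 5) + c) = -123*((½)*(-5 - 9*(-9))/(-9) + 24/7) = -123*((½)*(-⅑)*(-5 + 81) + 24/7) = -123*((½)*(-⅑)*76 + 24/7) = -123*(-38/9 + 24/7) = -123*(-50/63) = 2050/21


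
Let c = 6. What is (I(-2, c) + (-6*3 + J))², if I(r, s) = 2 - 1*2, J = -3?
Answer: 441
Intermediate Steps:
I(r, s) = 0 (I(r, s) = 2 - 2 = 0)
(I(-2, c) + (-6*3 + J))² = (0 + (-6*3 - 3))² = (0 + (-18 - 3))² = (0 - 21)² = (-21)² = 441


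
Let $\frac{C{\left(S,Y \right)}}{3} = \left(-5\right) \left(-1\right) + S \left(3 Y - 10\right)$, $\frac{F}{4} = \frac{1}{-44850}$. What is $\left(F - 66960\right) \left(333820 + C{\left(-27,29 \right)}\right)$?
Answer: $- \frac{491913950299196}{22425} \approx -2.1936 \cdot 10^{10}$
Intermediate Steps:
$F = - \frac{2}{22425}$ ($F = \frac{4}{-44850} = 4 \left(- \frac{1}{44850}\right) = - \frac{2}{22425} \approx -8.9186 \cdot 10^{-5}$)
$C{\left(S,Y \right)} = 15 + 3 S \left(-10 + 3 Y\right)$ ($C{\left(S,Y \right)} = 3 \left(\left(-5\right) \left(-1\right) + S \left(3 Y - 10\right)\right) = 3 \left(5 + S \left(-10 + 3 Y\right)\right) = 15 + 3 S \left(-10 + 3 Y\right)$)
$\left(F - 66960\right) \left(333820 + C{\left(-27,29 \right)}\right) = \left(- \frac{2}{22425} - 66960\right) \left(333820 + \left(15 - -810 + 9 \left(-27\right) 29\right)\right) = - \frac{1501578002 \left(333820 + \left(15 + 810 - 7047\right)\right)}{22425} = - \frac{1501578002 \left(333820 - 6222\right)}{22425} = \left(- \frac{1501578002}{22425}\right) 327598 = - \frac{491913950299196}{22425}$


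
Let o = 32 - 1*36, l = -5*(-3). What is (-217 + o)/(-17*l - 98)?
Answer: 221/353 ≈ 0.62606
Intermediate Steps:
l = 15
o = -4 (o = 32 - 36 = -4)
(-217 + o)/(-17*l - 98) = (-217 - 4)/(-17*15 - 98) = -221/(-255 - 98) = -221/(-353) = -221*(-1/353) = 221/353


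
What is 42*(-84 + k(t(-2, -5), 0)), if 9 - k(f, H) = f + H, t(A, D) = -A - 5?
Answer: -3024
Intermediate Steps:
t(A, D) = -5 - A
k(f, H) = 9 - H - f (k(f, H) = 9 - (f + H) = 9 - (H + f) = 9 + (-H - f) = 9 - H - f)
42*(-84 + k(t(-2, -5), 0)) = 42*(-84 + (9 - 1*0 - (-5 - 1*(-2)))) = 42*(-84 + (9 + 0 - (-5 + 2))) = 42*(-84 + (9 + 0 - 1*(-3))) = 42*(-84 + (9 + 0 + 3)) = 42*(-84 + 12) = 42*(-72) = -3024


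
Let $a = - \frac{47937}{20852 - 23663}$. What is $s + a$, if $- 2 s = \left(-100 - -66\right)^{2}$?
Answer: $- \frac{525607}{937} \approx -560.95$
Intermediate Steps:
$a = \frac{15979}{937}$ ($a = - \frac{47937}{20852 - 23663} = - \frac{47937}{-2811} = \left(-47937\right) \left(- \frac{1}{2811}\right) = \frac{15979}{937} \approx 17.053$)
$s = -578$ ($s = - \frac{\left(-100 - -66\right)^{2}}{2} = - \frac{\left(-100 + 66\right)^{2}}{2} = - \frac{\left(-34\right)^{2}}{2} = \left(- \frac{1}{2}\right) 1156 = -578$)
$s + a = -578 + \frac{15979}{937} = - \frac{525607}{937}$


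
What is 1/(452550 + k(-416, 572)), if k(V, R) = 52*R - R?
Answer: 1/481722 ≈ 2.0759e-6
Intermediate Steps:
k(V, R) = 51*R
1/(452550 + k(-416, 572)) = 1/(452550 + 51*572) = 1/(452550 + 29172) = 1/481722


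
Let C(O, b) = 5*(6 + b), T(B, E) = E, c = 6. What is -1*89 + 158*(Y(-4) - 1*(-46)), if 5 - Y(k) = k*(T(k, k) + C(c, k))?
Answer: 11761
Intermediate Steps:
C(O, b) = 30 + 5*b
Y(k) = 5 - k*(30 + 6*k) (Y(k) = 5 - k*(k + (30 + 5*k)) = 5 - k*(30 + 6*k))
-1*89 + 158*(Y(-4) - 1*(-46)) = -1*89 + 158*((5 - 30*(-4) - 6*(-4)²) - 1*(-46)) = -89 + 158*((5 + 120 - 6*16) + 46) = -89 + 158*((5 + 120 - 96) + 46) = -89 + 158*(29 + 46) = -89 + 158*75 = -89 + 11850 = 11761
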